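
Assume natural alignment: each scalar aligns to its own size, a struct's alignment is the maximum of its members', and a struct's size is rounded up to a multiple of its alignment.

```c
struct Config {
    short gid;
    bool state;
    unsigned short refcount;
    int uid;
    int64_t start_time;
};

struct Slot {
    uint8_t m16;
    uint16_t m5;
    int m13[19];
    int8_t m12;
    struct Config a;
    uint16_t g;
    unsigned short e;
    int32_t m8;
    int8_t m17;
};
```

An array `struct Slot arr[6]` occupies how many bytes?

Config: 0..2  gid  (2B, 2-aligned); 2..3  state  (1B, 1-aligned); 3..4  -- padding (1B); 4..6  refcount  (2B, 2-aligned); 6..8  -- padding (2B); 8..12  uid  (4B, 4-aligned); 12..16  -- padding (4B); 16..24  start_time  (8B, 8-aligned); sizeof = 24, alignof = 8
0..1  m16  (1B, 1-aligned)
1..2  -- padding (1B)
2..4  m5  (2B, 2-aligned)
4..80  m13  (76B, 4-aligned)
80..81  m12  (1B, 1-aligned)
81..88  -- padding (7B)
88..112  a  (24B, 8-aligned)
112..114  g  (2B, 2-aligned)
114..116  e  (2B, 2-aligned)
116..120  m8  (4B, 4-aligned)
120..121  m17  (1B, 1-aligned)
121..128  -- tail padding (7B)
sizeof = 128, alignof = 8
array of 6: 6 × 128 = 768

768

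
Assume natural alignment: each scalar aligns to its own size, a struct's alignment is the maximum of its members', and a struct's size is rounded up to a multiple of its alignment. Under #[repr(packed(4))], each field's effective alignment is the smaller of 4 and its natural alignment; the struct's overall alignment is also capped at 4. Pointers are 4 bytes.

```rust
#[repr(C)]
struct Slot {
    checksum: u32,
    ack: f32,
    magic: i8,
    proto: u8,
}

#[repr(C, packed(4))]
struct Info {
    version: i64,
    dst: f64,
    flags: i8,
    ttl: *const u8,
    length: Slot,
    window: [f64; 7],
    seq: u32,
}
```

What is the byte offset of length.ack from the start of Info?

Slot: @0: checksum [4B, align 4] → 4; @4: ack [4B, align 4] → 8; @8: magic [1B, align 1] → 9; @9: proto [1B, align 1] → 10; +2 tail pad (align 4); size 12, align 4
@0: version [8B, align 4] → 8
@8: dst [8B, align 4] → 16
@16: flags [1B, align 1] → 17
+3 pad (align 4)
@20: ttl [4B, align 4] → 24
@24: length [12B, align 4] → 36
within Slot: ack at 4
24 + 4 = 28

28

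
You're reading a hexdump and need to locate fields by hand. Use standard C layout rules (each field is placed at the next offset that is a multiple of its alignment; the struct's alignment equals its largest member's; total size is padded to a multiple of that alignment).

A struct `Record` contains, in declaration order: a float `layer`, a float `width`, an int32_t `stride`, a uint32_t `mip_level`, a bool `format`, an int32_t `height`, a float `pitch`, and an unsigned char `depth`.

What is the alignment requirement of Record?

4

member alignments: layer=4, width=4, stride=4, mip_level=4, format=1, height=4, pitch=4, depth=1
max = 4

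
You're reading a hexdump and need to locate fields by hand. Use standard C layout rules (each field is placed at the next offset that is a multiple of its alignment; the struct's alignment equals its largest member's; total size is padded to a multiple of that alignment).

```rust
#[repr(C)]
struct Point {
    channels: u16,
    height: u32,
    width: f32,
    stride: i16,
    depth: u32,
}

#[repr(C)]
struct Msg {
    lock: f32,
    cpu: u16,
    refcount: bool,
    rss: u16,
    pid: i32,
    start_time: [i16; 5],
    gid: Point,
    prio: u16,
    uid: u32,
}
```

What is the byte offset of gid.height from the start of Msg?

Point: @0: channels [2B, align 2] → 2; +2 pad (align 4); @4: height [4B, align 4] → 8; @8: width [4B, align 4] → 12; @12: stride [2B, align 2] → 14; +2 pad (align 4); @16: depth [4B, align 4] → 20; size 20, align 4
@0: lock [4B, align 4] → 4
@4: cpu [2B, align 2] → 6
@6: refcount [1B, align 1] → 7
+1 pad (align 2)
@8: rss [2B, align 2] → 10
+2 pad (align 4)
@12: pid [4B, align 4] → 16
@16: start_time [10B, align 2] → 26
+2 pad (align 4)
@28: gid [20B, align 4] → 48
within Point: height at 4
28 + 4 = 32

32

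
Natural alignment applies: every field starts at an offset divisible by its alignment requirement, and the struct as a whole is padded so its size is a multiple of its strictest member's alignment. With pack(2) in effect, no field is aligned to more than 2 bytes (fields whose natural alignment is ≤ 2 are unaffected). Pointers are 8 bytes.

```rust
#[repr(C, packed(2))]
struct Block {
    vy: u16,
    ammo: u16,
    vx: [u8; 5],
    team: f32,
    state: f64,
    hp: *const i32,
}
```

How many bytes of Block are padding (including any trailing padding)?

@0: vy [2B, align 2] → 2
@2: ammo [2B, align 2] → 4
@4: vx [5B, align 1] → 9
+1 pad (align 2)
@10: team [4B, align 2] → 14
@14: state [8B, align 2] → 22
@22: hp [8B, align 2] → 30
size 30, align 2
data bytes 29, size 30 → padding 1

1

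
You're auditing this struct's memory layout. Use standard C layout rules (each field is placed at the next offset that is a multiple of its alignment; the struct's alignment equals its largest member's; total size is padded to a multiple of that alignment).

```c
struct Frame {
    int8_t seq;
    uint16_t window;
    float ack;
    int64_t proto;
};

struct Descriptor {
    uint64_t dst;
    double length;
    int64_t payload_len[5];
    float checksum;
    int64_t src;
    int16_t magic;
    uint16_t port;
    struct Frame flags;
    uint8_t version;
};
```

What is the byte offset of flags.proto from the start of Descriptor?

Frame: @0: seq [1B, align 1] → 1; +1 pad (align 2); @2: window [2B, align 2] → 4; @4: ack [4B, align 4] → 8; @8: proto [8B, align 8] → 16; size 16, align 8
@0: dst [8B, align 8] → 8
@8: length [8B, align 8] → 16
@16: payload_len [40B, align 8] → 56
@56: checksum [4B, align 4] → 60
+4 pad (align 8)
@64: src [8B, align 8] → 72
@72: magic [2B, align 2] → 74
@74: port [2B, align 2] → 76
+4 pad (align 8)
@80: flags [16B, align 8] → 96
within Frame: proto at 8
80 + 8 = 88

88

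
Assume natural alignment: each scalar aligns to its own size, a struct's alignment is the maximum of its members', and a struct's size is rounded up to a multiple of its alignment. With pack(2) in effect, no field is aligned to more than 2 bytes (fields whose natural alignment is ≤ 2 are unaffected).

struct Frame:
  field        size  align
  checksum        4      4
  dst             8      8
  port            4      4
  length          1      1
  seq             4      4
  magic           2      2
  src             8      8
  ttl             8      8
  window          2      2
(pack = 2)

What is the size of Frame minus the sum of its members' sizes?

1

checksum at 0 (size 4, align 2) → ends 4
dst at 4 (size 8, align 2) → ends 12
port at 12 (size 4, align 2) → ends 16
length at 16 (size 1, align 1) → ends 17
pad 1 to align 2 for seq
seq at 18 (size 4, align 2) → ends 22
magic at 22 (size 2, align 2) → ends 24
src at 24 (size 8, align 2) → ends 32
ttl at 32 (size 8, align 2) → ends 40
window at 40 (size 2, align 2) → ends 42
total 42 bytes, alignment 2
data bytes 41, size 42 → padding 1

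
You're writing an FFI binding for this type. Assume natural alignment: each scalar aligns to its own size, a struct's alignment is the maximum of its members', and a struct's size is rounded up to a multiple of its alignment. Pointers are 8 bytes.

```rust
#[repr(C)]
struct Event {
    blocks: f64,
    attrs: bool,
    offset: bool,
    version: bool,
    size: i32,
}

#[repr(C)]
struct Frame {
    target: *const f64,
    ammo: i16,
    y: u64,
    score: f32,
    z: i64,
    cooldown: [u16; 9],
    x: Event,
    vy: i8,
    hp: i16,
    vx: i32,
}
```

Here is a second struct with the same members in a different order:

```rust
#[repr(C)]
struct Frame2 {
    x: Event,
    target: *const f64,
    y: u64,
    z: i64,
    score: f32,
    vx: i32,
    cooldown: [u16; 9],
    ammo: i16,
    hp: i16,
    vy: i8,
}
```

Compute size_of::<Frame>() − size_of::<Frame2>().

16

Event: @0: blocks [8B, align 8] → 8; @8: attrs [1B, align 1] → 9; @9: offset [1B, align 1] → 10; @10: version [1B, align 1] → 11; +1 pad (align 4); @12: size [4B, align 4] → 16; size 16, align 8
@0: target [8B, align 8] → 8
@8: ammo [2B, align 2] → 10
+6 pad (align 8)
@16: y [8B, align 8] → 24
@24: score [4B, align 4] → 28
+4 pad (align 8)
@32: z [8B, align 8] → 40
@40: cooldown [18B, align 2] → 58
+6 pad (align 8)
@64: x [16B, align 8] → 80
@80: vy [1B, align 1] → 81
+1 pad (align 2)
@82: hp [2B, align 2] → 84
@84: vx [4B, align 4] → 88
size 88, align 8
— Frame2 —
@0: x [16B, align 8] → 16
@16: target [8B, align 8] → 24
@24: y [8B, align 8] → 32
@32: z [8B, align 8] → 40
@40: score [4B, align 4] → 44
@44: vx [4B, align 4] → 48
@48: cooldown [18B, align 2] → 66
@66: ammo [2B, align 2] → 68
@68: hp [2B, align 2] → 70
@70: vy [1B, align 1] → 71
+1 tail pad (align 8)
size 72, align 8
88 − 72 = 16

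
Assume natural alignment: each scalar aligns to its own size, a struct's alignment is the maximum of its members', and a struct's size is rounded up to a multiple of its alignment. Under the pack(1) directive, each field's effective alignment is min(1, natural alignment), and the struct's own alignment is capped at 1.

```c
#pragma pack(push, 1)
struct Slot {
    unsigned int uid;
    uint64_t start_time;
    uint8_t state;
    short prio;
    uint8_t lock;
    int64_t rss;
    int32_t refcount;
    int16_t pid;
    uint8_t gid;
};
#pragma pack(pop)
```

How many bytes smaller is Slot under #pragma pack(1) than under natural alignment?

natural layout:
  uid at 0 (size 4, align 4) → ends 4
  pad 4 to align 8 for start_time
  start_time at 8 (size 8, align 8) → ends 16
  state at 16 (size 1, align 1) → ends 17
  pad 1 to align 2 for prio
  prio at 18 (size 2, align 2) → ends 20
  lock at 20 (size 1, align 1) → ends 21
  pad 3 to align 8 for rss
  rss at 24 (size 8, align 8) → ends 32
  refcount at 32 (size 4, align 4) → ends 36
  pid at 36 (size 2, align 2) → ends 38
  gid at 38 (size 1, align 1) → ends 39
  tail pad 1 to reach multiple of 8
  total 40 bytes, alignment 8
packed(1) layout:
  uid at 0 (size 4, align 1) → ends 4
  start_time at 4 (size 8, align 1) → ends 12
  state at 12 (size 1, align 1) → ends 13
  prio at 13 (size 2, align 1) → ends 15
  lock at 15 (size 1, align 1) → ends 16
  rss at 16 (size 8, align 1) → ends 24
  refcount at 24 (size 4, align 1) → ends 28
  pid at 28 (size 2, align 1) → ends 30
  gid at 30 (size 1, align 1) → ends 31
  total 31 bytes, alignment 1
40 − 31 = 9

9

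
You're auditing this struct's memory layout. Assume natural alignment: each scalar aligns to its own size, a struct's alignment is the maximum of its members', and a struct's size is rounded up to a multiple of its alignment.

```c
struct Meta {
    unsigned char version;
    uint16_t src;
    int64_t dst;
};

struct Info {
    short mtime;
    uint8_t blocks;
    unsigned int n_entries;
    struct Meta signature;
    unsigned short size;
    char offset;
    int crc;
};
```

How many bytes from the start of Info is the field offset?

Meta: @0: version [1B, align 1] → 1; +1 pad (align 2); @2: src [2B, align 2] → 4; +4 pad (align 8); @8: dst [8B, align 8] → 16; size 16, align 8
@0: mtime [2B, align 2] → 2
@2: blocks [1B, align 1] → 3
+1 pad (align 4)
@4: n_entries [4B, align 4] → 8
@8: signature [16B, align 8] → 24
@24: size [2B, align 2] → 26
@26: offset [1B, align 1] → 27

26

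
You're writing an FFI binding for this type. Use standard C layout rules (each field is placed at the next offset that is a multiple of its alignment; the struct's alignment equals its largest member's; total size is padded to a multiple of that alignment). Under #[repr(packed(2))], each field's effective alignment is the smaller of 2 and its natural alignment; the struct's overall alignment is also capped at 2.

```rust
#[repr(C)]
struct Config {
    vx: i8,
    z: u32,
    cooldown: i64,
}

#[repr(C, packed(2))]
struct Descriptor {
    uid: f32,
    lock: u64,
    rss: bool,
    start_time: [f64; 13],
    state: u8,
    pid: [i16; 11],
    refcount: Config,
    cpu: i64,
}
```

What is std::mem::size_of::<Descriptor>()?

Config: vx at 0 (size 1, align 1) → ends 1; pad 3 to align 4 for z; z at 4 (size 4, align 4) → ends 8; cooldown at 8 (size 8, align 8) → ends 16; total 16 bytes, alignment 8
uid at 0 (size 4, align 2) → ends 4
lock at 4 (size 8, align 2) → ends 12
rss at 12 (size 1, align 1) → ends 13
pad 1 to align 2 for start_time
start_time at 14 (size 104, align 2) → ends 118
state at 118 (size 1, align 1) → ends 119
pad 1 to align 2 for pid
pid at 120 (size 22, align 2) → ends 142
refcount at 142 (size 16, align 2) → ends 158
cpu at 158 (size 8, align 2) → ends 166
total 166 bytes, alignment 2

166 bytes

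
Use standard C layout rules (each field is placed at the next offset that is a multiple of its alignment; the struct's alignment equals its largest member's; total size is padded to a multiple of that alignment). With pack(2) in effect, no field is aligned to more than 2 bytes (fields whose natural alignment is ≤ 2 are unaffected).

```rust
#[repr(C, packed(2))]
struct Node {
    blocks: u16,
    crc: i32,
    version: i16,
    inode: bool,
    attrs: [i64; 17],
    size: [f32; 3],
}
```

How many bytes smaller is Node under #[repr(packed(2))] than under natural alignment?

10

natural layout:
  0..2  blocks  (2B, 2-aligned)
  2..4  -- padding (2B)
  4..8  crc  (4B, 4-aligned)
  8..10  version  (2B, 2-aligned)
  10..11  inode  (1B, 1-aligned)
  11..16  -- padding (5B)
  16..152  attrs  (136B, 8-aligned)
  152..164  size  (12B, 4-aligned)
  164..168  -- tail padding (4B)
  sizeof = 168, alignof = 8
packed(2) layout:
  0..2  blocks  (2B, 2-aligned)
  2..6  crc  (4B, 2-aligned)
  6..8  version  (2B, 2-aligned)
  8..9  inode  (1B, 1-aligned)
  9..10  -- padding (1B)
  10..146  attrs  (136B, 2-aligned)
  146..158  size  (12B, 2-aligned)
  sizeof = 158, alignof = 2
168 − 158 = 10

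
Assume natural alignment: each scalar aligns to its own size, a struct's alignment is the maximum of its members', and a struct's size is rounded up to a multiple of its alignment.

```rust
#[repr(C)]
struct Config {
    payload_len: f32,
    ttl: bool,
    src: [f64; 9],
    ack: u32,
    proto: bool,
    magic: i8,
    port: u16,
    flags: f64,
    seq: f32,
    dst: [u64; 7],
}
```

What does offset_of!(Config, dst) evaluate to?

104

payload_len at 0 (size 4, align 4) → ends 4
ttl at 4 (size 1, align 1) → ends 5
pad 3 to align 8 for src
src at 8 (size 72, align 8) → ends 80
ack at 80 (size 4, align 4) → ends 84
proto at 84 (size 1, align 1) → ends 85
magic at 85 (size 1, align 1) → ends 86
port at 86 (size 2, align 2) → ends 88
flags at 88 (size 8, align 8) → ends 96
seq at 96 (size 4, align 4) → ends 100
pad 4 to align 8 for dst
dst at 104 (size 56, align 8) → ends 160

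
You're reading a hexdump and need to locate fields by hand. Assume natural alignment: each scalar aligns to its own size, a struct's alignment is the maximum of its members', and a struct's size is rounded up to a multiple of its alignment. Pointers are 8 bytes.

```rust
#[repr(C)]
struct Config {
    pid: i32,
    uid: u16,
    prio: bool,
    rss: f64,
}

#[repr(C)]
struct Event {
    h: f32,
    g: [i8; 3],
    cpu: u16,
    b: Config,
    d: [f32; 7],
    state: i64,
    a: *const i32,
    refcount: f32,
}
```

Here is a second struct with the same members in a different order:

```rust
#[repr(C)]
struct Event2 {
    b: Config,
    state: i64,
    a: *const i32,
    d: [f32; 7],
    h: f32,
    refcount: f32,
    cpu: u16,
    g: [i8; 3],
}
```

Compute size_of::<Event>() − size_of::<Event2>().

Config: pid at 0 (size 4, align 4) → ends 4; uid at 4 (size 2, align 2) → ends 6; prio at 6 (size 1, align 1) → ends 7; pad 1 to align 8 for rss; rss at 8 (size 8, align 8) → ends 16; total 16 bytes, alignment 8
h at 0 (size 4, align 4) → ends 4
g at 4 (size 3, align 1) → ends 7
pad 1 to align 2 for cpu
cpu at 8 (size 2, align 2) → ends 10
pad 6 to align 8 for b
b at 16 (size 16, align 8) → ends 32
d at 32 (size 28, align 4) → ends 60
pad 4 to align 8 for state
state at 64 (size 8, align 8) → ends 72
a at 72 (size 8, align 8) → ends 80
refcount at 80 (size 4, align 4) → ends 84
tail pad 4 to reach multiple of 8
total 88 bytes, alignment 8
— Event2 —
b at 0 (size 16, align 8) → ends 16
state at 16 (size 8, align 8) → ends 24
a at 24 (size 8, align 8) → ends 32
d at 32 (size 28, align 4) → ends 60
h at 60 (size 4, align 4) → ends 64
refcount at 64 (size 4, align 4) → ends 68
cpu at 68 (size 2, align 2) → ends 70
g at 70 (size 3, align 1) → ends 73
tail pad 7 to reach multiple of 8
total 80 bytes, alignment 8
88 − 80 = 8

8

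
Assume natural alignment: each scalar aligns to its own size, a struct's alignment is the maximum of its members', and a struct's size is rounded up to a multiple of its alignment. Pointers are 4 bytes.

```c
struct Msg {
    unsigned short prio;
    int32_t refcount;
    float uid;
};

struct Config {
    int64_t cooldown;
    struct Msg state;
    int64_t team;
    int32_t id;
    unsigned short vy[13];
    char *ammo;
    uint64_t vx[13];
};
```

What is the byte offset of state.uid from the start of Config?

16

Msg: 0..2  prio  (2B, 2-aligned); 2..4  -- padding (2B); 4..8  refcount  (4B, 4-aligned); 8..12  uid  (4B, 4-aligned); sizeof = 12, alignof = 4
0..8  cooldown  (8B, 8-aligned)
8..20  state  (12B, 4-aligned)
within Msg: uid at 8
8 + 8 = 16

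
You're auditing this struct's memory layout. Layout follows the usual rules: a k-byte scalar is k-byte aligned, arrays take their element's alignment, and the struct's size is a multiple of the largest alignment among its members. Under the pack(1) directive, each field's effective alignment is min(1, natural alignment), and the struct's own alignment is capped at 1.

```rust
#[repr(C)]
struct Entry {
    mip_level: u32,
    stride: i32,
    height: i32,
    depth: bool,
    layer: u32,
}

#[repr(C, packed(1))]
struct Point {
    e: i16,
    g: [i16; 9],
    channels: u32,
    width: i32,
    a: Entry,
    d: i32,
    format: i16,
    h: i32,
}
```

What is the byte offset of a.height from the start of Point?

Entry: 0..4  mip_level  (4B, 4-aligned); 4..8  stride  (4B, 4-aligned); 8..12  height  (4B, 4-aligned); 12..13  depth  (1B, 1-aligned); 13..16  -- padding (3B); 16..20  layer  (4B, 4-aligned); sizeof = 20, alignof = 4
0..2  e  (2B, 1-aligned)
2..20  g  (18B, 1-aligned)
20..24  channels  (4B, 1-aligned)
24..28  width  (4B, 1-aligned)
28..48  a  (20B, 1-aligned)
within Entry: height at 8
28 + 8 = 36

36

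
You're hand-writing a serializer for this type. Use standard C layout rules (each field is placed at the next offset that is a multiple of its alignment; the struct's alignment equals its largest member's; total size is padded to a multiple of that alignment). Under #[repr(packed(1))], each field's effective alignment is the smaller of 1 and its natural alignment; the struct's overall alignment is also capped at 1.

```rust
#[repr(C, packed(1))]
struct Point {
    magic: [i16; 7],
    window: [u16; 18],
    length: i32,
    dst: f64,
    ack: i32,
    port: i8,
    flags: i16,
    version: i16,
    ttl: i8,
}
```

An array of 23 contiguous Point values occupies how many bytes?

@0: magic [14B, align 1] → 14
@14: window [36B, align 1] → 50
@50: length [4B, align 1] → 54
@54: dst [8B, align 1] → 62
@62: ack [4B, align 1] → 66
@66: port [1B, align 1] → 67
@67: flags [2B, align 1] → 69
@69: version [2B, align 1] → 71
@71: ttl [1B, align 1] → 72
size 72, align 1
array of 23: 23 × 72 = 1656

1656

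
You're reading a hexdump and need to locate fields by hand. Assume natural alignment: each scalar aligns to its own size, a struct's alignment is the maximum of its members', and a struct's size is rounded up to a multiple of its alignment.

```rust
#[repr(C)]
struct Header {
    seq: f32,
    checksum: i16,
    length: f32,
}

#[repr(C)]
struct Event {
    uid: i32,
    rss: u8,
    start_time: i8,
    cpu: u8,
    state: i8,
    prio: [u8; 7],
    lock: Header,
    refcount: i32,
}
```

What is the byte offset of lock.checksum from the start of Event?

20

Header: seq at 0 (size 4, align 4) → ends 4; checksum at 4 (size 2, align 2) → ends 6; pad 2 to align 4 for length; length at 8 (size 4, align 4) → ends 12; total 12 bytes, alignment 4
uid at 0 (size 4, align 4) → ends 4
rss at 4 (size 1, align 1) → ends 5
start_time at 5 (size 1, align 1) → ends 6
cpu at 6 (size 1, align 1) → ends 7
state at 7 (size 1, align 1) → ends 8
prio at 8 (size 7, align 1) → ends 15
pad 1 to align 4 for lock
lock at 16 (size 12, align 4) → ends 28
within Header: checksum at 4
16 + 4 = 20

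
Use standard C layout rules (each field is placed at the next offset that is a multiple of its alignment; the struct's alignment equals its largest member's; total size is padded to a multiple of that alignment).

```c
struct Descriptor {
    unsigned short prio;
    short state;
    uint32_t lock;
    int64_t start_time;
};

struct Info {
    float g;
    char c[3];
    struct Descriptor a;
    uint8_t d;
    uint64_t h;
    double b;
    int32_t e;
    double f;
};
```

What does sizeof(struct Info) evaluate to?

64 bytes

Descriptor: 0..2  prio  (2B, 2-aligned); 2..4  state  (2B, 2-aligned); 4..8  lock  (4B, 4-aligned); 8..16  start_time  (8B, 8-aligned); sizeof = 16, alignof = 8
0..4  g  (4B, 4-aligned)
4..7  c  (3B, 1-aligned)
7..8  -- padding (1B)
8..24  a  (16B, 8-aligned)
24..25  d  (1B, 1-aligned)
25..32  -- padding (7B)
32..40  h  (8B, 8-aligned)
40..48  b  (8B, 8-aligned)
48..52  e  (4B, 4-aligned)
52..56  -- padding (4B)
56..64  f  (8B, 8-aligned)
sizeof = 64, alignof = 8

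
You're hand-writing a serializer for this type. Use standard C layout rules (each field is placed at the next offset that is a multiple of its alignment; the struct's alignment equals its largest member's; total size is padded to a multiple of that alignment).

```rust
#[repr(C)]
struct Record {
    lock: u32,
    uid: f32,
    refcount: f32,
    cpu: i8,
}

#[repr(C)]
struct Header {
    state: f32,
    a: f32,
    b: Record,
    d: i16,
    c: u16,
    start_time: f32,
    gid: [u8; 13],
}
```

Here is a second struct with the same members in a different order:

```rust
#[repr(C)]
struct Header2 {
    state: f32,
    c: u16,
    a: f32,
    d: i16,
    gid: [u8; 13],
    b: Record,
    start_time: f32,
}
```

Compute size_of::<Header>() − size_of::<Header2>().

Record: @0: lock [4B, align 4] → 4; @4: uid [4B, align 4] → 8; @8: refcount [4B, align 4] → 12; @12: cpu [1B, align 1] → 13; +3 tail pad (align 4); size 16, align 4
@0: state [4B, align 4] → 4
@4: a [4B, align 4] → 8
@8: b [16B, align 4] → 24
@24: d [2B, align 2] → 26
@26: c [2B, align 2] → 28
@28: start_time [4B, align 4] → 32
@32: gid [13B, align 1] → 45
+3 tail pad (align 4)
size 48, align 4
— Header2 —
@0: state [4B, align 4] → 4
@4: c [2B, align 2] → 6
+2 pad (align 4)
@8: a [4B, align 4] → 12
@12: d [2B, align 2] → 14
@14: gid [13B, align 1] → 27
+1 pad (align 4)
@28: b [16B, align 4] → 44
@44: start_time [4B, align 4] → 48
size 48, align 4
48 − 48 = 0

0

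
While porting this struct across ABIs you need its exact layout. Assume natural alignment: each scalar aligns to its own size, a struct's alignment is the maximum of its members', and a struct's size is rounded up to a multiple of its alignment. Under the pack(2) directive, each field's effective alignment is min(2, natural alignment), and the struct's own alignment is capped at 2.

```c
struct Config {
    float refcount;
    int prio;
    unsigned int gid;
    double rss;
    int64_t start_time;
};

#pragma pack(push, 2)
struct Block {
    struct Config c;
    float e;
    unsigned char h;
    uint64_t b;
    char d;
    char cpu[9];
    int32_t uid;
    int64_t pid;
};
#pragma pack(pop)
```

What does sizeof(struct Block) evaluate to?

68

Config: 0..4  refcount  (4B, 4-aligned); 4..8  prio  (4B, 4-aligned); 8..12  gid  (4B, 4-aligned); 12..16  -- padding (4B); 16..24  rss  (8B, 8-aligned); 24..32  start_time  (8B, 8-aligned); sizeof = 32, alignof = 8
0..32  c  (32B, 2-aligned)
32..36  e  (4B, 2-aligned)
36..37  h  (1B, 1-aligned)
37..38  -- padding (1B)
38..46  b  (8B, 2-aligned)
46..47  d  (1B, 1-aligned)
47..56  cpu  (9B, 1-aligned)
56..60  uid  (4B, 2-aligned)
60..68  pid  (8B, 2-aligned)
sizeof = 68, alignof = 2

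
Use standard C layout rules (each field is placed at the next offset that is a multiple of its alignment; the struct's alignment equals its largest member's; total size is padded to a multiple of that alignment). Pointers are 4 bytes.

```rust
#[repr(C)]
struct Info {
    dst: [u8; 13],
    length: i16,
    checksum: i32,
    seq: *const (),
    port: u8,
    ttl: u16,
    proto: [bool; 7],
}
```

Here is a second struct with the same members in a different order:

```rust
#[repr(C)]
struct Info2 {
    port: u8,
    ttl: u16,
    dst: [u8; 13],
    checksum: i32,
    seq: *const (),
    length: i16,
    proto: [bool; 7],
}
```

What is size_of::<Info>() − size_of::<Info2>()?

dst at 0 (size 13, align 1) → ends 13
pad 1 to align 2 for length
length at 14 (size 2, align 2) → ends 16
checksum at 16 (size 4, align 4) → ends 20
seq at 20 (size 4, align 4) → ends 24
port at 24 (size 1, align 1) → ends 25
pad 1 to align 2 for ttl
ttl at 26 (size 2, align 2) → ends 28
proto at 28 (size 7, align 1) → ends 35
tail pad 1 to reach multiple of 4
total 36 bytes, alignment 4
— Info2 —
port at 0 (size 1, align 1) → ends 1
pad 1 to align 2 for ttl
ttl at 2 (size 2, align 2) → ends 4
dst at 4 (size 13, align 1) → ends 17
pad 3 to align 4 for checksum
checksum at 20 (size 4, align 4) → ends 24
seq at 24 (size 4, align 4) → ends 28
length at 28 (size 2, align 2) → ends 30
proto at 30 (size 7, align 1) → ends 37
tail pad 3 to reach multiple of 4
total 40 bytes, alignment 4
36 − 40 = -4

-4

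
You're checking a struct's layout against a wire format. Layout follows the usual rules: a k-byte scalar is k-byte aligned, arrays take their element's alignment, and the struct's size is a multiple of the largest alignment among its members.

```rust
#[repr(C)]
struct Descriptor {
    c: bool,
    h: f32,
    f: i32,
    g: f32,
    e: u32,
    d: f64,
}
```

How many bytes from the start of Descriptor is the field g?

12

0..1  c  (1B, 1-aligned)
1..4  -- padding (3B)
4..8  h  (4B, 4-aligned)
8..12  f  (4B, 4-aligned)
12..16  g  (4B, 4-aligned)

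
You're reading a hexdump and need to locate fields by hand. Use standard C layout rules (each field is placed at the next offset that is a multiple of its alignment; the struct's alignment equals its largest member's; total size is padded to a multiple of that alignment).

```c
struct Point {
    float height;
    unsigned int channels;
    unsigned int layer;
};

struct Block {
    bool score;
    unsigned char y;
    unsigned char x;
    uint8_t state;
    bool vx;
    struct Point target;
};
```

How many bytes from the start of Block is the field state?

3

Point: @0: height [4B, align 4] → 4; @4: channels [4B, align 4] → 8; @8: layer [4B, align 4] → 12; size 12, align 4
@0: score [1B, align 1] → 1
@1: y [1B, align 1] → 2
@2: x [1B, align 1] → 3
@3: state [1B, align 1] → 4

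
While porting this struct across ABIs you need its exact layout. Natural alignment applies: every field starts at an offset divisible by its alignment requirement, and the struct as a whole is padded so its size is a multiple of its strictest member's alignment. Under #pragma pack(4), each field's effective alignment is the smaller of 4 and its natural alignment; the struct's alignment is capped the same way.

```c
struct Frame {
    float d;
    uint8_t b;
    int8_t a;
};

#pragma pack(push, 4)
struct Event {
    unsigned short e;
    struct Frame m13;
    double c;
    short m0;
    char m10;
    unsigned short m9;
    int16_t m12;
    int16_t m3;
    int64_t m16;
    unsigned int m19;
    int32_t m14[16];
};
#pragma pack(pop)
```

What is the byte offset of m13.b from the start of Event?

Frame: 0..4  d  (4B, 4-aligned); 4..5  b  (1B, 1-aligned); 5..6  a  (1B, 1-aligned); 6..8  -- tail padding (2B); sizeof = 8, alignof = 4
0..2  e  (2B, 2-aligned)
2..4  -- padding (2B)
4..12  m13  (8B, 4-aligned)
within Frame: b at 4
4 + 4 = 8

8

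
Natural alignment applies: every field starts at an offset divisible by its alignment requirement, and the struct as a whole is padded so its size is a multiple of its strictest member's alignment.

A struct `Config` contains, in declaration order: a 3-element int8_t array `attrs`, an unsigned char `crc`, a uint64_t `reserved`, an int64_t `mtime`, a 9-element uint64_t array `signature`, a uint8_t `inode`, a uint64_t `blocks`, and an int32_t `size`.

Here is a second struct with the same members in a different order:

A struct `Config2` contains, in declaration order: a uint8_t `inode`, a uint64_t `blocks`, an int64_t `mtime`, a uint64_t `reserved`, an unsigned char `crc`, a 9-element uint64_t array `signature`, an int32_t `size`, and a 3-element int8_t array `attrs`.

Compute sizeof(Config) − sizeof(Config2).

0

0..3  attrs  (3B, 1-aligned)
3..4  crc  (1B, 1-aligned)
4..8  -- padding (4B)
8..16  reserved  (8B, 8-aligned)
16..24  mtime  (8B, 8-aligned)
24..96  signature  (72B, 8-aligned)
96..97  inode  (1B, 1-aligned)
97..104  -- padding (7B)
104..112  blocks  (8B, 8-aligned)
112..116  size  (4B, 4-aligned)
116..120  -- tail padding (4B)
sizeof = 120, alignof = 8
— Config2 —
0..1  inode  (1B, 1-aligned)
1..8  -- padding (7B)
8..16  blocks  (8B, 8-aligned)
16..24  mtime  (8B, 8-aligned)
24..32  reserved  (8B, 8-aligned)
32..33  crc  (1B, 1-aligned)
33..40  -- padding (7B)
40..112  signature  (72B, 8-aligned)
112..116  size  (4B, 4-aligned)
116..119  attrs  (3B, 1-aligned)
119..120  -- tail padding (1B)
sizeof = 120, alignof = 8
120 − 120 = 0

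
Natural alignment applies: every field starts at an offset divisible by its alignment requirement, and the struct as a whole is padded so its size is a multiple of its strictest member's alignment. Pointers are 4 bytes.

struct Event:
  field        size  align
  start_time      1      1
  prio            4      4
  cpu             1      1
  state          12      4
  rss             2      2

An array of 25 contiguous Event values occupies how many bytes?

700

0..1  start_time  (1B, 1-aligned)
1..4  -- padding (3B)
4..8  prio  (4B, 4-aligned)
8..9  cpu  (1B, 1-aligned)
9..12  -- padding (3B)
12..24  state  (12B, 4-aligned)
24..26  rss  (2B, 2-aligned)
26..28  -- tail padding (2B)
sizeof = 28, alignof = 4
array of 25: 25 × 28 = 700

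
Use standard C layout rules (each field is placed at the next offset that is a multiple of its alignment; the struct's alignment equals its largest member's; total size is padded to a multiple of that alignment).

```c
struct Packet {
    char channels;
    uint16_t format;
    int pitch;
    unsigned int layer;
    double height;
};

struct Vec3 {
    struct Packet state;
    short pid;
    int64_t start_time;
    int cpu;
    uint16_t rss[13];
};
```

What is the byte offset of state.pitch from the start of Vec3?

4

Packet: 0..1  channels  (1B, 1-aligned); 1..2  -- padding (1B); 2..4  format  (2B, 2-aligned); 4..8  pitch  (4B, 4-aligned); 8..12  layer  (4B, 4-aligned); 12..16  -- padding (4B); 16..24  height  (8B, 8-aligned); sizeof = 24, alignof = 8
0..24  state  (24B, 8-aligned)
within Packet: pitch at 4
0 + 4 = 4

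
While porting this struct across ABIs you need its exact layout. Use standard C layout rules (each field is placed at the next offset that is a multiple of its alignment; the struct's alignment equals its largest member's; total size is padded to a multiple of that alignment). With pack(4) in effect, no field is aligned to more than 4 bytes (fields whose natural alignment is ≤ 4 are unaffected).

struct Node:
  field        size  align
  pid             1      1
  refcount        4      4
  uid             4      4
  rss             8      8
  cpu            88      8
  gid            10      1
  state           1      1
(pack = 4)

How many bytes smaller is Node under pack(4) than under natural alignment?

8

natural layout:
  pid at 0 (size 1, align 1) → ends 1
  pad 3 to align 4 for refcount
  refcount at 4 (size 4, align 4) → ends 8
  uid at 8 (size 4, align 4) → ends 12
  pad 4 to align 8 for rss
  rss at 16 (size 8, align 8) → ends 24
  cpu at 24 (size 88, align 8) → ends 112
  gid at 112 (size 10, align 1) → ends 122
  state at 122 (size 1, align 1) → ends 123
  tail pad 5 to reach multiple of 8
  total 128 bytes, alignment 8
packed(4) layout:
  pid at 0 (size 1, align 1) → ends 1
  pad 3 to align 4 for refcount
  refcount at 4 (size 4, align 4) → ends 8
  uid at 8 (size 4, align 4) → ends 12
  rss at 12 (size 8, align 4) → ends 20
  cpu at 20 (size 88, align 4) → ends 108
  gid at 108 (size 10, align 1) → ends 118
  state at 118 (size 1, align 1) → ends 119
  tail pad 1 to reach multiple of 4
  total 120 bytes, alignment 4
128 − 120 = 8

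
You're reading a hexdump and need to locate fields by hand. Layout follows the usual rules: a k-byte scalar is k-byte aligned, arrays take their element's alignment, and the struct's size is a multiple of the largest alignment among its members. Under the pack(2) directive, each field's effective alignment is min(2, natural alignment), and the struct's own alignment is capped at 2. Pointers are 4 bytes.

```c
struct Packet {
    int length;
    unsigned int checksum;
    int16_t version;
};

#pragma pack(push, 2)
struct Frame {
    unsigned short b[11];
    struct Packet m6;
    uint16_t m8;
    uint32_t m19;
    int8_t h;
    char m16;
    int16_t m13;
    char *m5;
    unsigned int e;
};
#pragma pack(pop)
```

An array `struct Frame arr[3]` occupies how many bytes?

Packet: length at 0 (size 4, align 4) → ends 4; checksum at 4 (size 4, align 4) → ends 8; version at 8 (size 2, align 2) → ends 10; tail pad 2 to reach multiple of 4; total 12 bytes, alignment 4
b at 0 (size 22, align 2) → ends 22
m6 at 22 (size 12, align 2) → ends 34
m8 at 34 (size 2, align 2) → ends 36
m19 at 36 (size 4, align 2) → ends 40
h at 40 (size 1, align 1) → ends 41
m16 at 41 (size 1, align 1) → ends 42
m13 at 42 (size 2, align 2) → ends 44
m5 at 44 (size 4, align 2) → ends 48
e at 48 (size 4, align 2) → ends 52
total 52 bytes, alignment 2
array of 3: 3 × 52 = 156

156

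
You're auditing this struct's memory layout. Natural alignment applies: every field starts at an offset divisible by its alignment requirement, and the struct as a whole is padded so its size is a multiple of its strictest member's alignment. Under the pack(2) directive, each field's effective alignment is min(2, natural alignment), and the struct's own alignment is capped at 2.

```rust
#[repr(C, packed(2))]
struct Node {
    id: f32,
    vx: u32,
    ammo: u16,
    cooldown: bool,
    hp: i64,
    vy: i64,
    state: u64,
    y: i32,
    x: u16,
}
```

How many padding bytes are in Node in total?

1

id at 0 (size 4, align 2) → ends 4
vx at 4 (size 4, align 2) → ends 8
ammo at 8 (size 2, align 2) → ends 10
cooldown at 10 (size 1, align 1) → ends 11
pad 1 to align 2 for hp
hp at 12 (size 8, align 2) → ends 20
vy at 20 (size 8, align 2) → ends 28
state at 28 (size 8, align 2) → ends 36
y at 36 (size 4, align 2) → ends 40
x at 40 (size 2, align 2) → ends 42
total 42 bytes, alignment 2
data bytes 41, size 42 → padding 1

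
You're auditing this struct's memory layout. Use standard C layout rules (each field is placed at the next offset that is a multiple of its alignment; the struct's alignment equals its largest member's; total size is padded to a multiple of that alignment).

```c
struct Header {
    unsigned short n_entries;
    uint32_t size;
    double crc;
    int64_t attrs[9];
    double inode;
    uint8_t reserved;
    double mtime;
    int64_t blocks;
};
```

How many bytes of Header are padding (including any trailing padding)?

9

n_entries at 0 (size 2, align 2) → ends 2
pad 2 to align 4 for size
size at 4 (size 4, align 4) → ends 8
crc at 8 (size 8, align 8) → ends 16
attrs at 16 (size 72, align 8) → ends 88
inode at 88 (size 8, align 8) → ends 96
reserved at 96 (size 1, align 1) → ends 97
pad 7 to align 8 for mtime
mtime at 104 (size 8, align 8) → ends 112
blocks at 112 (size 8, align 8) → ends 120
total 120 bytes, alignment 8
data bytes 111, size 120 → padding 9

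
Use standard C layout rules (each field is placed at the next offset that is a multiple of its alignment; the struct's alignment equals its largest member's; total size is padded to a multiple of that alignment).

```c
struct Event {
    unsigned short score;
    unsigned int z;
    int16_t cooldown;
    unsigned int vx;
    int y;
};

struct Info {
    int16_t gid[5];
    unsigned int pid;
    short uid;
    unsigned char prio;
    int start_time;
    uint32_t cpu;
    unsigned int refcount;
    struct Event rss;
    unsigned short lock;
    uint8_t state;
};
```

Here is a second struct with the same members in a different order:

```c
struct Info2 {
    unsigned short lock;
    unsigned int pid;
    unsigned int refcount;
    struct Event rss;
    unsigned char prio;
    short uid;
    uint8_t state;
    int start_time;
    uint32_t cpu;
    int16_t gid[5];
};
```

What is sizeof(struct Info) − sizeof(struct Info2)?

Event: 0..2  score  (2B, 2-aligned); 2..4  -- padding (2B); 4..8  z  (4B, 4-aligned); 8..10  cooldown  (2B, 2-aligned); 10..12  -- padding (2B); 12..16  vx  (4B, 4-aligned); 16..20  y  (4B, 4-aligned); sizeof = 20, alignof = 4
0..10  gid  (10B, 2-aligned)
10..12  -- padding (2B)
12..16  pid  (4B, 4-aligned)
16..18  uid  (2B, 2-aligned)
18..19  prio  (1B, 1-aligned)
19..20  -- padding (1B)
20..24  start_time  (4B, 4-aligned)
24..28  cpu  (4B, 4-aligned)
28..32  refcount  (4B, 4-aligned)
32..52  rss  (20B, 4-aligned)
52..54  lock  (2B, 2-aligned)
54..55  state  (1B, 1-aligned)
55..56  -- tail padding (1B)
sizeof = 56, alignof = 4
— Info2 —
0..2  lock  (2B, 2-aligned)
2..4  -- padding (2B)
4..8  pid  (4B, 4-aligned)
8..12  refcount  (4B, 4-aligned)
12..32  rss  (20B, 4-aligned)
32..33  prio  (1B, 1-aligned)
33..34  -- padding (1B)
34..36  uid  (2B, 2-aligned)
36..37  state  (1B, 1-aligned)
37..40  -- padding (3B)
40..44  start_time  (4B, 4-aligned)
44..48  cpu  (4B, 4-aligned)
48..58  gid  (10B, 2-aligned)
58..60  -- tail padding (2B)
sizeof = 60, alignof = 4
56 − 60 = -4

-4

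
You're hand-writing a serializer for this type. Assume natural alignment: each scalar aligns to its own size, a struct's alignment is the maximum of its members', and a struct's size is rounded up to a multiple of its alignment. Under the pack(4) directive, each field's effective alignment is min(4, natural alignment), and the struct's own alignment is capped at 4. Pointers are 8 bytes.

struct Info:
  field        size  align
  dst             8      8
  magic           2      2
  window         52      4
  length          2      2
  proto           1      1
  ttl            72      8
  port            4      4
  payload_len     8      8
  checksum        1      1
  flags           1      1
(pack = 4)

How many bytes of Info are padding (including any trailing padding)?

5

@0: dst [8B, align 4] → 8
@8: magic [2B, align 2] → 10
+2 pad (align 4)
@12: window [52B, align 4] → 64
@64: length [2B, align 2] → 66
@66: proto [1B, align 1] → 67
+1 pad (align 4)
@68: ttl [72B, align 4] → 140
@140: port [4B, align 4] → 144
@144: payload_len [8B, align 4] → 152
@152: checksum [1B, align 1] → 153
@153: flags [1B, align 1] → 154
+2 tail pad (align 4)
size 156, align 4
data bytes 151, size 156 → padding 5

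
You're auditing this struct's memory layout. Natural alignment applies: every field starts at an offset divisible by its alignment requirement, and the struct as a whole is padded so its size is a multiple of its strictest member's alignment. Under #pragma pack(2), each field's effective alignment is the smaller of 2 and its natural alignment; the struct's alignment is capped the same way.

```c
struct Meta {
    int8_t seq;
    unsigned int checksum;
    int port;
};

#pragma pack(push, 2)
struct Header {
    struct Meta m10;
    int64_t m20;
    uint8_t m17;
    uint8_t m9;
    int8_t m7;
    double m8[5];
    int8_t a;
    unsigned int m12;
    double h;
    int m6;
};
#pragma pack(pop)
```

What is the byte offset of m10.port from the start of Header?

8

Meta: @0: seq [1B, align 1] → 1; +3 pad (align 4); @4: checksum [4B, align 4] → 8; @8: port [4B, align 4] → 12; size 12, align 4
@0: m10 [12B, align 2] → 12
within Meta: port at 8
0 + 8 = 8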